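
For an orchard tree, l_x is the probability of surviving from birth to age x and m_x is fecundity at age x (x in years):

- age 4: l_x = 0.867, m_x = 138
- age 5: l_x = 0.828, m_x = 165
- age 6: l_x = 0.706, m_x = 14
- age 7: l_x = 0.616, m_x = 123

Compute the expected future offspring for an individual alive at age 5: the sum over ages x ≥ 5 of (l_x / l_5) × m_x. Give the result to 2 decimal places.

l_5 = 0.828. Conditional survival from age 5 to x is l_x / l_5.
  x=5: (0.828/0.828) × 165 = 165.0000
  x=6: (0.706/0.828) × 14 = 11.9372
  x=7: (0.616/0.828) × 123 = 91.5072
Sum = 165.0000 + 11.9372 + 91.5072 = 268.4444

268.44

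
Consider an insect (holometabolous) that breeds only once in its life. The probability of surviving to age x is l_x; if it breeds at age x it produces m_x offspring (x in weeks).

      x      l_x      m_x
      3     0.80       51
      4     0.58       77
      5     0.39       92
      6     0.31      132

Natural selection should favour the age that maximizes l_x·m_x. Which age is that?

4

Expected offspring if breeding at age x = l_x × m_x:
  age 3: 0.80 × 51 = 40.800
  age 4: 0.58 × 77 = 44.660
  age 5: 0.39 × 92 = 35.880
  age 6: 0.31 × 132 = 40.920
Maximum at age 4 (44.660).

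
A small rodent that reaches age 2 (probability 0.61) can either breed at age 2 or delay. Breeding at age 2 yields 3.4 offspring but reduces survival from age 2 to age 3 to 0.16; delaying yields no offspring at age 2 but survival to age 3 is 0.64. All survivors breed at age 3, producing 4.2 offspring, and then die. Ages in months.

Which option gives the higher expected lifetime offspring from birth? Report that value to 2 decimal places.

breed at age 2: R₀ = 0.61 × (3.4 + 0.16 × 4.2) = 0.61 × 4.0720 = 2.4839
delay to age 3: R₀ = 0.61 × (0.64 × 4.2) = 0.61 × 2.6880 = 1.6397
Higher: breed at age 2 (2.4839).

2.48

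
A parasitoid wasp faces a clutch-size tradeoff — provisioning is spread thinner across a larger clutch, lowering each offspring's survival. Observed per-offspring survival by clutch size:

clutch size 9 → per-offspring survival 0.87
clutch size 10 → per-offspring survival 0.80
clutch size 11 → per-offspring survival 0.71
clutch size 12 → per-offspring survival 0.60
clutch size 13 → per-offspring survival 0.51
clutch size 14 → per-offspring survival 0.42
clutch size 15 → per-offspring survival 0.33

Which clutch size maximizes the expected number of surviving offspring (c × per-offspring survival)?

Expected surviving offspring = c × s(c):
  c=9: 9 × 0.87 = 7.830
  c=10: 10 × 0.80 = 8.000
  c=11: 11 × 0.71 = 7.810
  c=12: 12 × 0.60 = 7.200
  c=13: 13 × 0.51 = 6.630
  c=14: 14 × 0.42 = 5.880
  c=15: 15 × 0.33 = 4.950
Maximum at c = 10 (8.000 surviving offspring).

10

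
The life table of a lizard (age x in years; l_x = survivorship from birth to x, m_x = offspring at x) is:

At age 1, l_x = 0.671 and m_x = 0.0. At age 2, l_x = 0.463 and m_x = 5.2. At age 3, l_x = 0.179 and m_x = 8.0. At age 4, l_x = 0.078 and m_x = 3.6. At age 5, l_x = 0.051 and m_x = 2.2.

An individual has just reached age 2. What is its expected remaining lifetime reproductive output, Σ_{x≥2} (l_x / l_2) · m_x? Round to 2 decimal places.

9.14

l_2 = 0.463. Conditional survival from age 2 to x is l_x / l_2.
  x=2: (0.463/0.463) × 5.2 = 5.2000
  x=3: (0.179/0.463) × 8.0 = 3.0929
  x=4: (0.078/0.463) × 3.6 = 0.6065
  x=5: (0.051/0.463) × 2.2 = 0.2423
Sum = 5.2000 + 3.0929 + 0.6065 + 0.2423 = 9.1417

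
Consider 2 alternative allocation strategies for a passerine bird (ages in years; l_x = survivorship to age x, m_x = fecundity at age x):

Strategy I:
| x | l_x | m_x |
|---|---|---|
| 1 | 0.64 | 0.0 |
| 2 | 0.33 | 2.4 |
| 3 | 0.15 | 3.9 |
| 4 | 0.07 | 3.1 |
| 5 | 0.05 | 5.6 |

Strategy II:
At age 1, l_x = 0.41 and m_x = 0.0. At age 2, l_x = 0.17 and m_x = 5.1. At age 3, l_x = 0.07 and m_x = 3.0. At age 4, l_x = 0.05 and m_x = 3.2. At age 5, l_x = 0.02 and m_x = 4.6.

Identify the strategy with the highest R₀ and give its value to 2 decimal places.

1.87

Strategy I: R₀ = 0.64×0.0 + 0.33×2.4 + 0.15×3.9 + 0.07×3.1 + 0.05×5.6 = 1.8740
Strategy II: R₀ = 0.41×0.0 + 0.17×5.1 + 0.07×3.0 + 0.05×3.2 + 0.02×4.6 = 1.3290
Highest R₀: strategy I with 1.8740.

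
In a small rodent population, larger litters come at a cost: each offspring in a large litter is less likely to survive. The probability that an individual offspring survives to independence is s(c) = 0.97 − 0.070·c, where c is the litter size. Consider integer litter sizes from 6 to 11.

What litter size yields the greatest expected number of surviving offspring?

7

Expected surviving offspring = c × s(c):
  c=6: 6 × 0.550 = 3.300
  c=7: 7 × 0.480 = 3.360
  c=8: 8 × 0.410 = 3.280
  c=9: 9 × 0.340 = 3.060
  c=10: 10 × 0.270 = 2.700
  c=11: 11 × 0.200 = 2.200
Maximum at c = 7 (3.360 surviving offspring).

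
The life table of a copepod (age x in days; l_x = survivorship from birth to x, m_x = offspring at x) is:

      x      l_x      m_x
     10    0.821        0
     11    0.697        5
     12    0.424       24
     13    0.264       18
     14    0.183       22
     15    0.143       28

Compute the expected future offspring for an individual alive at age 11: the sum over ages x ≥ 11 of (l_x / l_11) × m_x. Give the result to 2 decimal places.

37.94

l_11 = 0.697. Conditional survival from age 11 to x is l_x / l_11.
  x=11: (0.697/0.697) × 5 = 5.0000
  x=12: (0.424/0.697) × 24 = 14.5997
  x=13: (0.264/0.697) × 18 = 6.8178
  x=14: (0.183/0.697) × 22 = 5.7762
  x=15: (0.143/0.697) × 28 = 5.7446
Sum = 5.0000 + 14.5997 + 6.8178 + 5.7762 + 5.7446 = 37.9383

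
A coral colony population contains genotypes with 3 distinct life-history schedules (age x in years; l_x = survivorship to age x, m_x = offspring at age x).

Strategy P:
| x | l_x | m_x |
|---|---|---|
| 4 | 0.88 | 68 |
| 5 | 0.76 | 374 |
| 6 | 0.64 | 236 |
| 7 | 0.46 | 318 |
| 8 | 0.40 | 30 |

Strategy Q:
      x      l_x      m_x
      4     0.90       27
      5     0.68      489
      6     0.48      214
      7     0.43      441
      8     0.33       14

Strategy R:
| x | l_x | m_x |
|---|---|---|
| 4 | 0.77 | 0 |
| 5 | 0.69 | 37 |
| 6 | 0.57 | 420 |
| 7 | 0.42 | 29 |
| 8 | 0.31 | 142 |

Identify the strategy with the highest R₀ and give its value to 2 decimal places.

Strategy P: R₀ = 0.88×68 + 0.76×374 + 0.64×236 + 0.46×318 + 0.40×30 = 653.4000
Strategy Q: R₀ = 0.90×27 + 0.68×489 + 0.48×214 + 0.43×441 + 0.33×14 = 653.7900
Strategy R: R₀ = 0.77×0 + 0.69×37 + 0.57×420 + 0.42×29 + 0.31×142 = 321.1300
Highest R₀: strategy Q with 653.7900.

653.79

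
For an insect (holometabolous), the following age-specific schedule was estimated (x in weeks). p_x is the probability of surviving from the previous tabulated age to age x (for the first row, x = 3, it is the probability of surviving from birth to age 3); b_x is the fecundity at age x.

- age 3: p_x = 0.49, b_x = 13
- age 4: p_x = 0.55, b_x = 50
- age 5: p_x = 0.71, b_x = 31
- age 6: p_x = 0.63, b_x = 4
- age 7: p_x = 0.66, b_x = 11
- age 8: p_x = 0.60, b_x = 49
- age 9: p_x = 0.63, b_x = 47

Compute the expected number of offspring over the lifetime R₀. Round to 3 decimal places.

Survivorship from birth: l_x = p_3·p_4·…·p_x.
  l_3 = 0.49000
  l_4 = 0.26950
  l_5 = 0.19135
  l_6 = 0.12055
  l_7 = 0.07956
  l_8 = 0.04774
  l_9 = 0.03007
R₀ = Σ l_x b_x:
  age 3: 0.49000 × 13 = 6.3700
  age 4: 0.26950 × 50 = 13.4750
  age 5: 0.19135 × 31 = 5.9318
  age 6: 0.12055 × 4 = 0.4822
  age 7: 0.07956 × 11 = 0.8752
  age 8: 0.04774 × 49 = 2.3393
  age 9: 0.03007 × 47 = 1.4133
R₀ = 6.3700 + 13.4750 + 5.9318 + 0.4822 + 0.8752 + 2.3393 + 1.4133 = 30.8868

30.887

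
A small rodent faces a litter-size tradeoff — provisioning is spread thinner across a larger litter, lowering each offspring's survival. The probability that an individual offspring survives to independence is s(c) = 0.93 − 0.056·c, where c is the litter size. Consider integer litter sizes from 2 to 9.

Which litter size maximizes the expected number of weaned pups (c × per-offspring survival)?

Expected weaned pups = c × s(c):
  c=2: 2 × 0.818 = 1.636
  c=3: 3 × 0.762 = 2.286
  c=4: 4 × 0.706 = 2.824
  c=5: 5 × 0.650 = 3.250
  c=6: 6 × 0.594 = 3.564
  c=7: 7 × 0.538 = 3.766
  c=8: 8 × 0.482 = 3.856
  c=9: 9 × 0.426 = 3.834
Maximum at c = 8 (3.856 weaned pups).

8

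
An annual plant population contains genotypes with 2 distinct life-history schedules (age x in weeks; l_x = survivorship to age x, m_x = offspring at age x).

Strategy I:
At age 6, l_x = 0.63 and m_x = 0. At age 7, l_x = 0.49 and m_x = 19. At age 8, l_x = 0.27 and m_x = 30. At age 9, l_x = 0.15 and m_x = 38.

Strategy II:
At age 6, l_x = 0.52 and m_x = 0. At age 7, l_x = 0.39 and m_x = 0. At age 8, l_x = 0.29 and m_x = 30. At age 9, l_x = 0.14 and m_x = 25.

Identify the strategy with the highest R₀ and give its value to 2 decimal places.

Strategy I: R₀ = 0.63×0 + 0.49×19 + 0.27×30 + 0.15×38 = 23.1100
Strategy II: R₀ = 0.52×0 + 0.39×0 + 0.29×30 + 0.14×25 = 12.2000
Highest R₀: strategy I with 23.1100.

23.11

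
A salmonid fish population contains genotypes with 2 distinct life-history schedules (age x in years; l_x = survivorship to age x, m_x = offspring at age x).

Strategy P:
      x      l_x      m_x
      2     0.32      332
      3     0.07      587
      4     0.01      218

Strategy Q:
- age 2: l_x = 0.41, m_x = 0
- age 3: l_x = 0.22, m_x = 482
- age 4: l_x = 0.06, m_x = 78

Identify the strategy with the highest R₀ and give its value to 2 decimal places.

Strategy P: R₀ = 0.32×332 + 0.07×587 + 0.01×218 = 149.5100
Strategy Q: R₀ = 0.41×0 + 0.22×482 + 0.06×78 = 110.7200
Highest R₀: strategy P with 149.5100.

149.51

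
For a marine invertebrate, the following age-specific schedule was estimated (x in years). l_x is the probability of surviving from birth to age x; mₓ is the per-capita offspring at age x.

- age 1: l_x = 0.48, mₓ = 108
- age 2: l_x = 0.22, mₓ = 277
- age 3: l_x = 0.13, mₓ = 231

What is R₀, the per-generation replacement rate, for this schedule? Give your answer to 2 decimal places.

R₀ = Σ l_x mₓ:
  age 1: 0.48 × 108 = 51.8400
  age 2: 0.22 × 277 = 60.9400
  age 3: 0.13 × 231 = 30.0300
R₀ = 51.8400 + 60.9400 + 30.0300 = 142.8100

142.81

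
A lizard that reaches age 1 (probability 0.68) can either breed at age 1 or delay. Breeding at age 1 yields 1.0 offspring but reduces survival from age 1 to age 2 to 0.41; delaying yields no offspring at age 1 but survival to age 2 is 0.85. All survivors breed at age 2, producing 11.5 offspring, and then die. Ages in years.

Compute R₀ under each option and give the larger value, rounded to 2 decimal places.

breed at age 1: R₀ = 0.68 × (1.0 + 0.41 × 11.5) = 0.68 × 5.7150 = 3.8862
delay to age 2: R₀ = 0.68 × (0.85 × 11.5) = 0.68 × 9.7750 = 6.6470
Higher: delay to age 2 (6.6470).

6.65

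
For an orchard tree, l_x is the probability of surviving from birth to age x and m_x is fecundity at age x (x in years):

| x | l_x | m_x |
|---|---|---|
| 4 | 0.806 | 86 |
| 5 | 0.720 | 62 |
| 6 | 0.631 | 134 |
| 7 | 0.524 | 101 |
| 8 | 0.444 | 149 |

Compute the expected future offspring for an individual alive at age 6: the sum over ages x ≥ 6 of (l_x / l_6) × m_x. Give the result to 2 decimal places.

322.72

l_6 = 0.631. Conditional survival from age 6 to x is l_x / l_6.
  x=6: (0.631/0.631) × 134 = 134.0000
  x=7: (0.524/0.631) × 101 = 83.8732
  x=8: (0.444/0.631) × 149 = 104.8431
Sum = 134.0000 + 83.8732 + 104.8431 = 322.7163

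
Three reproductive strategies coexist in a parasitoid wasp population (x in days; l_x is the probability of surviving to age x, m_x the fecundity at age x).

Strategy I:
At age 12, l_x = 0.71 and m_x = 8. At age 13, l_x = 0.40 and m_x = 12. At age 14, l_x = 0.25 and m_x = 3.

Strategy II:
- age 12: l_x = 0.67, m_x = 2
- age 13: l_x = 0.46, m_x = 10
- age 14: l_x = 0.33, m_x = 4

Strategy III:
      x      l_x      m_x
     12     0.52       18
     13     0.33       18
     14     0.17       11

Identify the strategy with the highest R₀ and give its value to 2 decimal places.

Strategy I: R₀ = 0.71×8 + 0.40×12 + 0.25×3 = 11.2300
Strategy II: R₀ = 0.67×2 + 0.46×10 + 0.33×4 = 7.2600
Strategy III: R₀ = 0.52×18 + 0.33×18 + 0.17×11 = 17.1700
Highest R₀: strategy III with 17.1700.

17.17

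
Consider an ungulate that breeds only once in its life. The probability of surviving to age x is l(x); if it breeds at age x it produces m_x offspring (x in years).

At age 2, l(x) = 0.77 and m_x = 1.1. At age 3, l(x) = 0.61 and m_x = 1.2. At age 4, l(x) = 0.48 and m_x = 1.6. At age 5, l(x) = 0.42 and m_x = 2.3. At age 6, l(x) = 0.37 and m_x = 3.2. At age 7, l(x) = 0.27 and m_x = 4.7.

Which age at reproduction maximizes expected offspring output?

Expected offspring if breeding at age x = l(x) × m_x:
  age 2: 0.77 × 1.1 = 0.847
  age 3: 0.61 × 1.2 = 0.732
  age 4: 0.48 × 1.6 = 0.768
  age 5: 0.42 × 2.3 = 0.966
  age 6: 0.37 × 3.2 = 1.184
  age 7: 0.27 × 4.7 = 1.269
Maximum at age 7 (1.269).

7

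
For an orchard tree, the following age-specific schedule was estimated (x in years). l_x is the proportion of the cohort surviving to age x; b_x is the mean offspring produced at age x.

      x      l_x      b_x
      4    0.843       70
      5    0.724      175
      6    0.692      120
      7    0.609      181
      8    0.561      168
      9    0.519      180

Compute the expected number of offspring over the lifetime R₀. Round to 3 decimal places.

R₀ = Σ l_x b_x:
  age 4: 0.843 × 70 = 59.0100
  age 5: 0.724 × 175 = 126.7000
  age 6: 0.692 × 120 = 83.0400
  age 7: 0.609 × 181 = 110.2290
  age 8: 0.561 × 168 = 94.2480
  age 9: 0.519 × 180 = 93.4200
R₀ = 59.0100 + 126.7000 + 83.0400 + 110.2290 + 94.2480 + 93.4200 = 566.6470

566.647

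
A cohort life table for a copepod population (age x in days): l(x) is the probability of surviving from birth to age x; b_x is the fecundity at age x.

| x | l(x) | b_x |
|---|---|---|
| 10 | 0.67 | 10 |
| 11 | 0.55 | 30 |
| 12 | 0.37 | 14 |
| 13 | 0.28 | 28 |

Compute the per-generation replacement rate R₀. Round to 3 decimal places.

36.220

R₀ = Σ l(x) b_x:
  age 10: 0.67 × 10 = 6.7000
  age 11: 0.55 × 30 = 16.5000
  age 12: 0.37 × 14 = 5.1800
  age 13: 0.28 × 28 = 7.8400
R₀ = 6.7000 + 16.5000 + 5.1800 + 7.8400 = 36.2200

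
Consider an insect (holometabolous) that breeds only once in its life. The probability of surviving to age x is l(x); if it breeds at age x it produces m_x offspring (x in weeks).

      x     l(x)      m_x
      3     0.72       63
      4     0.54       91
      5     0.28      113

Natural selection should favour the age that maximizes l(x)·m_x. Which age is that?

Expected offspring if breeding at age x = l(x) × m_x:
  age 3: 0.72 × 63 = 45.360
  age 4: 0.54 × 91 = 49.140
  age 5: 0.28 × 113 = 31.640
Maximum at age 4 (49.140).

4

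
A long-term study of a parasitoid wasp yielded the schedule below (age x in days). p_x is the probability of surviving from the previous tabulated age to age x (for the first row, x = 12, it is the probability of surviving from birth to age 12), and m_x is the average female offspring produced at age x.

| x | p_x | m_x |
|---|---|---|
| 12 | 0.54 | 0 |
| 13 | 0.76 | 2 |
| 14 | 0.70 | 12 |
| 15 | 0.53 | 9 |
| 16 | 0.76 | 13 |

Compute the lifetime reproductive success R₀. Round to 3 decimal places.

7.143

Survivorship from birth: l_x = p_12·p_13·…·p_x.
  l_12 = 0.54000
  l_13 = 0.41040
  l_14 = 0.28728
  l_15 = 0.15226
  l_16 = 0.11572
R₀ = Σ l_x m_x:
  age 12: 0.54000 × 0 = 0.0000
  age 13: 0.41040 × 2 = 0.8208
  age 14: 0.28728 × 12 = 3.4474
  age 15: 0.15226 × 9 = 1.3703
  age 16: 0.11572 × 13 = 1.5044
R₀ = 0.0000 + 0.8208 + 3.4474 + 1.3703 + 1.5044 = 7.1429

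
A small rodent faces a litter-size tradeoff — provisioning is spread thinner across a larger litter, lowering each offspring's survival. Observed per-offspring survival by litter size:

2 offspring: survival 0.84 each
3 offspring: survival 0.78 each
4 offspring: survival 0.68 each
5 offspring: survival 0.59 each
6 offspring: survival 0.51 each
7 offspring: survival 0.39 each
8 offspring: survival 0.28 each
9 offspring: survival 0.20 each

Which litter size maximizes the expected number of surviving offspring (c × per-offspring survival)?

Expected surviving offspring = c × s(c):
  c=2: 2 × 0.84 = 1.680
  c=3: 3 × 0.78 = 2.340
  c=4: 4 × 0.68 = 2.720
  c=5: 5 × 0.59 = 2.950
  c=6: 6 × 0.51 = 3.060
  c=7: 7 × 0.39 = 2.730
  c=8: 8 × 0.28 = 2.240
  c=9: 9 × 0.20 = 1.800
Maximum at c = 6 (3.060 surviving offspring).

6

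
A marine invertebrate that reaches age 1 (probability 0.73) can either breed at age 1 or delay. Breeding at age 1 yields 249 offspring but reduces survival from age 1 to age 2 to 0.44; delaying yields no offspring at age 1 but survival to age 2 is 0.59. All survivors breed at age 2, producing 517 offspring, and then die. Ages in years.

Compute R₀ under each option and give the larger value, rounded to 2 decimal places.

breed at age 1: R₀ = 0.73 × (249 + 0.44 × 517) = 0.73 × 476.4800 = 347.8304
delay to age 2: R₀ = 0.73 × (0.59 × 517) = 0.73 × 305.0300 = 222.6719
Higher: breed at age 1 (347.8304).

347.83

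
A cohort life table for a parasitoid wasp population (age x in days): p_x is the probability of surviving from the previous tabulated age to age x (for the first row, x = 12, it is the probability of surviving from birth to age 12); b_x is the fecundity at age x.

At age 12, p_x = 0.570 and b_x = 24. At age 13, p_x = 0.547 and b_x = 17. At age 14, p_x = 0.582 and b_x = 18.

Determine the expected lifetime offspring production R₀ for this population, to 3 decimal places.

22.247

Survivorship from birth: l_x = p_12·p_13·…·p_x.
  l_12 = 0.57000
  l_13 = 0.31179
  l_14 = 0.18146
R₀ = Σ l_x b_x:
  age 12: 0.57000 × 24 = 13.6800
  age 13: 0.31179 × 17 = 5.3004
  age 14: 0.18146 × 18 = 3.2663
R₀ = 13.6800 + 5.3004 + 3.2663 = 22.2467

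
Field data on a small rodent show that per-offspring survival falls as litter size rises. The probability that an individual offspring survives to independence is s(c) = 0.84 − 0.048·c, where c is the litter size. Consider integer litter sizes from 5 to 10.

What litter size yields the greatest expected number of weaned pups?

9

Expected weaned pups = c × s(c):
  c=5: 5 × 0.600 = 3.000
  c=6: 6 × 0.552 = 3.312
  c=7: 7 × 0.504 = 3.528
  c=8: 8 × 0.456 = 3.648
  c=9: 9 × 0.408 = 3.672
  c=10: 10 × 0.360 = 3.600
Maximum at c = 9 (3.672 weaned pups).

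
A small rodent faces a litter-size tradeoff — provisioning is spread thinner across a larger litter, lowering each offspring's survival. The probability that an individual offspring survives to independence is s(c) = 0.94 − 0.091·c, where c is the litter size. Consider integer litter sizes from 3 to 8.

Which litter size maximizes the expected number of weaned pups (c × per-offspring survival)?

5

Expected weaned pups = c × s(c):
  c=3: 3 × 0.667 = 2.001
  c=4: 4 × 0.576 = 2.304
  c=5: 5 × 0.485 = 2.425
  c=6: 6 × 0.394 = 2.364
  c=7: 7 × 0.303 = 2.121
  c=8: 8 × 0.212 = 1.696
Maximum at c = 5 (2.425 weaned pups).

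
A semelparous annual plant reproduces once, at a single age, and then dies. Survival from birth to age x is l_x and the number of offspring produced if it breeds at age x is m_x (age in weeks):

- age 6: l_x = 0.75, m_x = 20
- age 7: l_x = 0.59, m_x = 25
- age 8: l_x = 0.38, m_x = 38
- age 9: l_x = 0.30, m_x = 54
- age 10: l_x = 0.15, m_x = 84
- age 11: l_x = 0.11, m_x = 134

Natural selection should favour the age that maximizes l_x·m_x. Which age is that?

Expected offspring if breeding at age x = l_x × m_x:
  age 6: 0.75 × 20 = 15.000
  age 7: 0.59 × 25 = 14.750
  age 8: 0.38 × 38 = 14.440
  age 9: 0.30 × 54 = 16.200
  age 10: 0.15 × 84 = 12.600
  age 11: 0.11 × 134 = 14.740
Maximum at age 9 (16.200).

9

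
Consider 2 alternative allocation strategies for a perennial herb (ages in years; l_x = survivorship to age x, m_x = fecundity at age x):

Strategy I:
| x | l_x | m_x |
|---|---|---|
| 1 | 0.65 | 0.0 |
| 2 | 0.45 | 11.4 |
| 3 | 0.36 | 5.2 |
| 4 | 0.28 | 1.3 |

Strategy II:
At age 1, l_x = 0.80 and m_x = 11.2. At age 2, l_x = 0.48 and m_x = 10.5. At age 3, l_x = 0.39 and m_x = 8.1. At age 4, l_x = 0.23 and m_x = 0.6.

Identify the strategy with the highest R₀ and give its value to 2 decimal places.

Strategy I: R₀ = 0.65×0.0 + 0.45×11.4 + 0.36×5.2 + 0.28×1.3 = 7.3660
Strategy II: R₀ = 0.80×11.2 + 0.48×10.5 + 0.39×8.1 + 0.23×0.6 = 17.2970
Highest R₀: strategy II with 17.2970.

17.30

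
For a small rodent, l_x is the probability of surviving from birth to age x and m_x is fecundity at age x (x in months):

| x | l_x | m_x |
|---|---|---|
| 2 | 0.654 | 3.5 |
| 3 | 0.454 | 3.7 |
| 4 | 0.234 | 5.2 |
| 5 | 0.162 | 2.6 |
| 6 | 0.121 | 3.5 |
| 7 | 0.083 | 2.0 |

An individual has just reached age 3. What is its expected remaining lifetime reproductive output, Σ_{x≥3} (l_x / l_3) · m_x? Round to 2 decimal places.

l_3 = 0.454. Conditional survival from age 3 to x is l_x / l_3.
  x=3: (0.454/0.454) × 3.7 = 3.7000
  x=4: (0.234/0.454) × 5.2 = 2.6802
  x=5: (0.162/0.454) × 2.6 = 0.9278
  x=6: (0.121/0.454) × 3.5 = 0.9328
  x=7: (0.083/0.454) × 2.0 = 0.3656
Sum = 3.7000 + 2.6802 + 0.9278 + 0.9328 + 0.3656 = 8.6064

8.61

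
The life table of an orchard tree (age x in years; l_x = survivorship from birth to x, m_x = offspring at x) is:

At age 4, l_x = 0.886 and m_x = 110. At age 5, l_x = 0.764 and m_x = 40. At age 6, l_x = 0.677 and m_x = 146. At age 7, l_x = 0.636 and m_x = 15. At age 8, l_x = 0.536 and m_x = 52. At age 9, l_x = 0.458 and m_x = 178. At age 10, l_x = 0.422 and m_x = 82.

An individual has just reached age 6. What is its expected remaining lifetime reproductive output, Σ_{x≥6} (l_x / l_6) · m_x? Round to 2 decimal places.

372.79

l_6 = 0.677. Conditional survival from age 6 to x is l_x / l_6.
  x=6: (0.677/0.677) × 146 = 146.0000
  x=7: (0.636/0.677) × 15 = 14.0916
  x=8: (0.536/0.677) × 52 = 41.1699
  x=9: (0.458/0.677) × 178 = 120.4195
  x=10: (0.422/0.677) × 82 = 51.1137
Sum = 146.0000 + 14.0916 + 41.1699 + 120.4195 + 51.1137 = 372.7947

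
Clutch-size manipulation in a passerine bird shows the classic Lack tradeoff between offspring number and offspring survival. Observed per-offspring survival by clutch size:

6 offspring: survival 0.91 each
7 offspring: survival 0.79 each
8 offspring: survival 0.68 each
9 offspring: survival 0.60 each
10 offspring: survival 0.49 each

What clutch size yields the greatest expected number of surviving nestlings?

Expected surviving nestlings = c × s(c):
  c=6: 6 × 0.91 = 5.460
  c=7: 7 × 0.79 = 5.530
  c=8: 8 × 0.68 = 5.440
  c=9: 9 × 0.60 = 5.400
  c=10: 10 × 0.49 = 4.900
Maximum at c = 7 (5.530 surviving nestlings).

7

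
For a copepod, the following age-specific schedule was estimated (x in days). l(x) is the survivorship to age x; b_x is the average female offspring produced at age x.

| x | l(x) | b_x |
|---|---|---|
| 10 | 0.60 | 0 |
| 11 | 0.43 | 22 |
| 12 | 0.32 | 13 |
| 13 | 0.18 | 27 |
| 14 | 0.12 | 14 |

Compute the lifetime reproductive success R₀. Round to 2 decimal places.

20.16

R₀ = Σ l(x) b_x:
  age 10: 0.60 × 0 = 0.0000
  age 11: 0.43 × 22 = 9.4600
  age 12: 0.32 × 13 = 4.1600
  age 13: 0.18 × 27 = 4.8600
  age 14: 0.12 × 14 = 1.6800
R₀ = 0.0000 + 9.4600 + 4.1600 + 4.8600 + 1.6800 = 20.1600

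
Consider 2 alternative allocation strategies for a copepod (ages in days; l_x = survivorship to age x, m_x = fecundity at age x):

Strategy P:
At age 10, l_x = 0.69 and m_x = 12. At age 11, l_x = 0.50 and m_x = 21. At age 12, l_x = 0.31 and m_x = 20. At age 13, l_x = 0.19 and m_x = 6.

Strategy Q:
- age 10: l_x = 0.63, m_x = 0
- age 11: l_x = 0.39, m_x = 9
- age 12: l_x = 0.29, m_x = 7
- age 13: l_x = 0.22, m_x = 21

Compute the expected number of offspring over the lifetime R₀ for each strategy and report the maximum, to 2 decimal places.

Strategy P: R₀ = 0.69×12 + 0.50×21 + 0.31×20 + 0.19×6 = 26.1200
Strategy Q: R₀ = 0.63×0 + 0.39×9 + 0.29×7 + 0.22×21 = 10.1600
Highest R₀: strategy P with 26.1200.

26.12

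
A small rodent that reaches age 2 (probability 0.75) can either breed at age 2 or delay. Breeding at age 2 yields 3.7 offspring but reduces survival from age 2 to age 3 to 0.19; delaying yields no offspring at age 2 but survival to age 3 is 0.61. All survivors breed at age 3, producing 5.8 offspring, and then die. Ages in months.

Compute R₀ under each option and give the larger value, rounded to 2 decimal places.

3.60

breed at age 2: R₀ = 0.75 × (3.7 + 0.19 × 5.8) = 0.75 × 4.8020 = 3.6015
delay to age 3: R₀ = 0.75 × (0.61 × 5.8) = 0.75 × 3.5380 = 2.6535
Higher: breed at age 2 (3.6015).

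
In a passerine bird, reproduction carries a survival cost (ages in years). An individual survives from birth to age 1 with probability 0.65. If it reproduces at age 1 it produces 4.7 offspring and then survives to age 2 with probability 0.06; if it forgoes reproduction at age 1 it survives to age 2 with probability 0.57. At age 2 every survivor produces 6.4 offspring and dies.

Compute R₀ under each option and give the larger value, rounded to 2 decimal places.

3.30

breed at age 1: R₀ = 0.65 × (4.7 + 0.06 × 6.4) = 0.65 × 5.0840 = 3.3046
delay to age 2: R₀ = 0.65 × (0.57 × 6.4) = 0.65 × 3.6480 = 2.3712
Higher: breed at age 1 (3.3046).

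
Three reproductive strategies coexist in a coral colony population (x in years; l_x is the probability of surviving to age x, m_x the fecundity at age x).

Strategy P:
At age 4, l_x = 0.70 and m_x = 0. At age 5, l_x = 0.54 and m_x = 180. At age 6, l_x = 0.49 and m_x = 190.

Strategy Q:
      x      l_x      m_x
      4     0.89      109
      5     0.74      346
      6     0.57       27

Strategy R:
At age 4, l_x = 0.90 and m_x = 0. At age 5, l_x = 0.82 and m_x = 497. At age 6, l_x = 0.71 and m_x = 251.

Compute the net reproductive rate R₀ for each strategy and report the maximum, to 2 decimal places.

Strategy P: R₀ = 0.70×0 + 0.54×180 + 0.49×190 = 190.3000
Strategy Q: R₀ = 0.89×109 + 0.74×346 + 0.57×27 = 368.4400
Strategy R: R₀ = 0.90×0 + 0.82×497 + 0.71×251 = 585.7500
Highest R₀: strategy R with 585.7500.

585.75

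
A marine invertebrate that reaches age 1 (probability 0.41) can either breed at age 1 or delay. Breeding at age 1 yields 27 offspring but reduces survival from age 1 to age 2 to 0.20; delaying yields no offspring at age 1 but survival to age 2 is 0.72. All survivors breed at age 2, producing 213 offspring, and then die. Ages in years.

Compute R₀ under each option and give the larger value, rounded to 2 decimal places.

breed at age 1: R₀ = 0.41 × (27 + 0.20 × 213) = 0.41 × 69.6000 = 28.5360
delay to age 2: R₀ = 0.41 × (0.72 × 213) = 0.41 × 153.3600 = 62.8776
Higher: delay to age 2 (62.8776).

62.88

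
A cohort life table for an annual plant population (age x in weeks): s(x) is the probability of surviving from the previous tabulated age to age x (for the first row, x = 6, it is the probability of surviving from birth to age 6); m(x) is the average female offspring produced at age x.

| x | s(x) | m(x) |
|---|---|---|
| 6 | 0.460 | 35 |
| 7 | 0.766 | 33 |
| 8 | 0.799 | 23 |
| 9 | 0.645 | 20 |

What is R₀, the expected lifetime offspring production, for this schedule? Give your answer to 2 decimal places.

Survivorship from birth: l_x = s_6·s_7·…·s_x.
  l_6 = 0.46000
  l_7 = 0.35236
  l_8 = 0.28154
  l_9 = 0.18159
R₀ = Σ l_x m(x):
  age 6: 0.46000 × 35 = 16.1000
  age 7: 0.35236 × 33 = 11.6279
  age 8: 0.28154 × 23 = 6.4754
  age 9: 0.18159 × 20 = 3.6318
R₀ = 16.1000 + 11.6279 + 6.4754 + 3.6318 = 37.8351

37.84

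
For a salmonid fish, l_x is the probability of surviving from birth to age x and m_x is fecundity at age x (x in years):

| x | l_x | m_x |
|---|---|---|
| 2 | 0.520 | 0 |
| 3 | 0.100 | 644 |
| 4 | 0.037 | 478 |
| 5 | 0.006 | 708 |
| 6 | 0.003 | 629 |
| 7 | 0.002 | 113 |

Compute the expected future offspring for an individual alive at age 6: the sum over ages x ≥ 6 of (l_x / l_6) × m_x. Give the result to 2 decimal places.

704.33

l_6 = 0.003. Conditional survival from age 6 to x is l_x / l_6.
  x=6: (0.003/0.003) × 629 = 629.0000
  x=7: (0.002/0.003) × 113 = 75.3333
Sum = 629.0000 + 75.3333 = 704.3333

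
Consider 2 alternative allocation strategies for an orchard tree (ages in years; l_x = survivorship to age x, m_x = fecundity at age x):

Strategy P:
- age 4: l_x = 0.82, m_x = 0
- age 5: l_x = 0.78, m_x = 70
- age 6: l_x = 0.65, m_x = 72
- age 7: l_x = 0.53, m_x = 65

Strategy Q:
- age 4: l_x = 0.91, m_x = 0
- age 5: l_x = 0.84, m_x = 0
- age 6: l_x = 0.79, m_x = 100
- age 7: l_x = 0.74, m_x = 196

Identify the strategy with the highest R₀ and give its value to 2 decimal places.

224.04

Strategy P: R₀ = 0.82×0 + 0.78×70 + 0.65×72 + 0.53×65 = 135.8500
Strategy Q: R₀ = 0.91×0 + 0.84×0 + 0.79×100 + 0.74×196 = 224.0400
Highest R₀: strategy Q with 224.0400.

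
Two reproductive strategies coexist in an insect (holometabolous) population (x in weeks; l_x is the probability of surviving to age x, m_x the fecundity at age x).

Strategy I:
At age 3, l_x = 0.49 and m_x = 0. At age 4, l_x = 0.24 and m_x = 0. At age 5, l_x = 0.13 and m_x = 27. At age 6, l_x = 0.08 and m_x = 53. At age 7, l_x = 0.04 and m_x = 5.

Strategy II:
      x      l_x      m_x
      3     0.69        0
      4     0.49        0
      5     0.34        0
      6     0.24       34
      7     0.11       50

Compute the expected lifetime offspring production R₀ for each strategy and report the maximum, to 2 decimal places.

Strategy I: R₀ = 0.49×0 + 0.24×0 + 0.13×27 + 0.08×53 + 0.04×5 = 7.9500
Strategy II: R₀ = 0.69×0 + 0.49×0 + 0.34×0 + 0.24×34 + 0.11×50 = 13.6600
Highest R₀: strategy II with 13.6600.

13.66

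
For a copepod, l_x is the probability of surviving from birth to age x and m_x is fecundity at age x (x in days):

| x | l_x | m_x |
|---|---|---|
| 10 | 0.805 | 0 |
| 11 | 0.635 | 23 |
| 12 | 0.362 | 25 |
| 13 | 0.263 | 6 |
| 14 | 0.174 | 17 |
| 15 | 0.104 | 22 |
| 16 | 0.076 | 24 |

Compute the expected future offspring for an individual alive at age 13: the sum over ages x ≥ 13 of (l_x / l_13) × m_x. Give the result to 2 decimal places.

32.88

l_13 = 0.263. Conditional survival from age 13 to x is l_x / l_13.
  x=13: (0.263/0.263) × 6 = 6.0000
  x=14: (0.174/0.263) × 17 = 11.2471
  x=15: (0.104/0.263) × 22 = 8.6996
  x=16: (0.076/0.263) × 24 = 6.9354
Sum = 6.0000 + 11.2471 + 8.6996 + 6.9354 = 32.8821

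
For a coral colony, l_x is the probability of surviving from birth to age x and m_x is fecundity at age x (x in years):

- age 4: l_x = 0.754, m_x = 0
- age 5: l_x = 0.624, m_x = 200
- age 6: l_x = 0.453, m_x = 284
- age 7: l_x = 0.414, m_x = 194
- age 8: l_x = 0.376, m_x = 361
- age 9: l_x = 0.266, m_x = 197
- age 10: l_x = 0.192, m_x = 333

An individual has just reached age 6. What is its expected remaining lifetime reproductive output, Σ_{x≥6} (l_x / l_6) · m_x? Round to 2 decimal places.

l_6 = 0.453. Conditional survival from age 6 to x is l_x / l_6.
  x=6: (0.453/0.453) × 284 = 284.0000
  x=7: (0.414/0.453) × 194 = 177.2980
  x=8: (0.376/0.453) × 361 = 299.6380
  x=9: (0.266/0.453) × 197 = 115.6777
  x=10: (0.192/0.453) × 333 = 141.1391
Sum = 284.0000 + 177.2980 + 299.6380 + 115.6777 + 141.1391 = 1017.7528

1017.75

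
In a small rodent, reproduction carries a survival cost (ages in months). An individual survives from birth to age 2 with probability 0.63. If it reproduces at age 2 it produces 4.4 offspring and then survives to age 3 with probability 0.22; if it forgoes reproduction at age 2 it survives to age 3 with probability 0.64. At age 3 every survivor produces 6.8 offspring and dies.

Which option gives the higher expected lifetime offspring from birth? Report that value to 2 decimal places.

3.71

breed at age 2: R₀ = 0.63 × (4.4 + 0.22 × 6.8) = 0.63 × 5.8960 = 3.7145
delay to age 3: R₀ = 0.63 × (0.64 × 6.8) = 0.63 × 4.3520 = 2.7418
Higher: breed at age 2 (3.7145).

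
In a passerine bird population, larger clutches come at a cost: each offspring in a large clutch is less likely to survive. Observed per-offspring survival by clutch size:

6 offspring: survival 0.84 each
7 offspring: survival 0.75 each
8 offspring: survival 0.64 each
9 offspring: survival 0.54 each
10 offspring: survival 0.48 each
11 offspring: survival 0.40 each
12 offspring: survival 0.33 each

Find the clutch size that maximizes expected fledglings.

7

Expected fledglings = c × s(c):
  c=6: 6 × 0.84 = 5.040
  c=7: 7 × 0.75 = 5.250
  c=8: 8 × 0.64 = 5.120
  c=9: 9 × 0.54 = 4.860
  c=10: 10 × 0.48 = 4.800
  c=11: 11 × 0.40 = 4.400
  c=12: 12 × 0.33 = 3.960
Maximum at c = 7 (5.250 fledglings).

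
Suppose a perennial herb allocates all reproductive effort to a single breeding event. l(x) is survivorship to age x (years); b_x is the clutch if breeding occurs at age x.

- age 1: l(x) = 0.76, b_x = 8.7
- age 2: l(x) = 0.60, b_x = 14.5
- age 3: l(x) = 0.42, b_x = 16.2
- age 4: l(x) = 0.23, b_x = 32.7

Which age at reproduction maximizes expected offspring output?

Expected offspring if breeding at age x = l(x) × b_x:
  age 1: 0.76 × 8.7 = 6.612
  age 2: 0.60 × 14.5 = 8.700
  age 3: 0.42 × 16.2 = 6.804
  age 4: 0.23 × 32.7 = 7.521
Maximum at age 2 (8.700).

2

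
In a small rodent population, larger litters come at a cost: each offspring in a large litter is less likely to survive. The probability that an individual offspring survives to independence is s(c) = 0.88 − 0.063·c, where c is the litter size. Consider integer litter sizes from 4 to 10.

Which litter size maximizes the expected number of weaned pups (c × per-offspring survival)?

Expected weaned pups = c × s(c):
  c=4: 4 × 0.628 = 2.512
  c=5: 5 × 0.565 = 2.825
  c=6: 6 × 0.502 = 3.012
  c=7: 7 × 0.439 = 3.073
  c=8: 8 × 0.376 = 3.008
  c=9: 9 × 0.313 = 2.817
  c=10: 10 × 0.250 = 2.500
Maximum at c = 7 (3.073 weaned pups).

7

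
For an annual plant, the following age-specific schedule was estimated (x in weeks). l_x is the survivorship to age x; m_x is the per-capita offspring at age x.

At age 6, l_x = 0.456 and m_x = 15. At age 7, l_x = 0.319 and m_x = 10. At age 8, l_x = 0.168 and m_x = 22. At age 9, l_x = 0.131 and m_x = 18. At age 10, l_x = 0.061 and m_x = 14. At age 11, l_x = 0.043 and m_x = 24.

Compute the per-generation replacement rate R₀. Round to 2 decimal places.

17.97

R₀ = Σ l_x m_x:
  age 6: 0.456 × 15 = 6.8400
  age 7: 0.319 × 10 = 3.1900
  age 8: 0.168 × 22 = 3.6960
  age 9: 0.131 × 18 = 2.3580
  age 10: 0.061 × 14 = 0.8540
  age 11: 0.043 × 24 = 1.0320
R₀ = 6.8400 + 3.1900 + 3.6960 + 2.3580 + 0.8540 + 1.0320 = 17.9700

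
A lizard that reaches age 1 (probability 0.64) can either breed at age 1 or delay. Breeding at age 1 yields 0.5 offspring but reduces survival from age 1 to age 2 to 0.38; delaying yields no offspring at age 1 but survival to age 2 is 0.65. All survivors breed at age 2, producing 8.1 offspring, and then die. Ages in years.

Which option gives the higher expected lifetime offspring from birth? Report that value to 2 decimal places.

3.37

breed at age 1: R₀ = 0.64 × (0.5 + 0.38 × 8.1) = 0.64 × 3.5780 = 2.2899
delay to age 2: R₀ = 0.64 × (0.65 × 8.1) = 0.64 × 5.2650 = 3.3696
Higher: delay to age 2 (3.3696).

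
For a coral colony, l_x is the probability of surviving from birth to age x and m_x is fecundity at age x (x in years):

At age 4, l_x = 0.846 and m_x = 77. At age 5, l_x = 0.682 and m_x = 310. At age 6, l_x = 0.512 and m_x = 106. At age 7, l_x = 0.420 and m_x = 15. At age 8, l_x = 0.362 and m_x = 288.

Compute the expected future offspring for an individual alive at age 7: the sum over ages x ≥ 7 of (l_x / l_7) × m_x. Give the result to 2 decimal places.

l_7 = 0.420. Conditional survival from age 7 to x is l_x / l_7.
  x=7: (0.420/0.420) × 15 = 15.0000
  x=8: (0.362/0.420) × 288 = 248.2286
Sum = 15.0000 + 248.2286 = 263.2286

263.23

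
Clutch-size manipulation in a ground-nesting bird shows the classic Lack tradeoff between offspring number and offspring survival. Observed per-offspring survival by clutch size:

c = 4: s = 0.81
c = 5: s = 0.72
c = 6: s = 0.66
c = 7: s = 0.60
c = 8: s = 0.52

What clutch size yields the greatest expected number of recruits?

7

Expected recruits = c × s(c):
  c=4: 4 × 0.81 = 3.240
  c=5: 5 × 0.72 = 3.600
  c=6: 6 × 0.66 = 3.960
  c=7: 7 × 0.60 = 4.200
  c=8: 8 × 0.52 = 4.160
Maximum at c = 7 (4.200 recruits).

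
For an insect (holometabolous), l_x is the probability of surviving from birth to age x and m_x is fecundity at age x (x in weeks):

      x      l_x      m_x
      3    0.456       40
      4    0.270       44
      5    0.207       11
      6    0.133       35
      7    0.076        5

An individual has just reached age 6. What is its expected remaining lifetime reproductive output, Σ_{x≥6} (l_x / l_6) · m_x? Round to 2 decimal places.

l_6 = 0.133. Conditional survival from age 6 to x is l_x / l_6.
  x=6: (0.133/0.133) × 35 = 35.0000
  x=7: (0.076/0.133) × 5 = 2.8571
Sum = 35.0000 + 2.8571 = 37.8571

37.86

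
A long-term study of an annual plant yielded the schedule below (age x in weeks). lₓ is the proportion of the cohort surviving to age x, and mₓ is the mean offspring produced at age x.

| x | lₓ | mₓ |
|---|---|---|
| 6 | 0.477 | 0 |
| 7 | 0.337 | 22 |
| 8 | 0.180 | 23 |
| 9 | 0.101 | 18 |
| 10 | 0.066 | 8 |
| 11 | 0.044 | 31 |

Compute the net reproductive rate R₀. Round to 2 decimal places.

R₀ = Σ lₓ mₓ:
  age 6: 0.477 × 0 = 0.0000
  age 7: 0.337 × 22 = 7.4140
  age 8: 0.180 × 23 = 4.1400
  age 9: 0.101 × 18 = 1.8180
  age 10: 0.066 × 8 = 0.5280
  age 11: 0.044 × 31 = 1.3640
R₀ = 0.0000 + 7.4140 + 4.1400 + 1.8180 + 0.5280 + 1.3640 = 15.2640

15.26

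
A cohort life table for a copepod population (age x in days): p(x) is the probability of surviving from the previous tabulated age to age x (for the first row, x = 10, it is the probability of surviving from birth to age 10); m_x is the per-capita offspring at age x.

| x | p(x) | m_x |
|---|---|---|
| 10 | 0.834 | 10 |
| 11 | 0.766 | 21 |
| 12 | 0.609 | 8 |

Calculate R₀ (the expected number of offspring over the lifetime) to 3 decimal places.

24.868

Survivorship from birth: l_x = p_10·p_11·…·p_x.
  l_10 = 0.83400
  l_11 = 0.63884
  l_12 = 0.38906
R₀ = Σ l_x m_x:
  age 10: 0.83400 × 10 = 8.3400
  age 11: 0.63884 × 21 = 13.4156
  age 12: 0.38906 × 8 = 3.1125
R₀ = 8.3400 + 13.4156 + 3.1125 = 24.8681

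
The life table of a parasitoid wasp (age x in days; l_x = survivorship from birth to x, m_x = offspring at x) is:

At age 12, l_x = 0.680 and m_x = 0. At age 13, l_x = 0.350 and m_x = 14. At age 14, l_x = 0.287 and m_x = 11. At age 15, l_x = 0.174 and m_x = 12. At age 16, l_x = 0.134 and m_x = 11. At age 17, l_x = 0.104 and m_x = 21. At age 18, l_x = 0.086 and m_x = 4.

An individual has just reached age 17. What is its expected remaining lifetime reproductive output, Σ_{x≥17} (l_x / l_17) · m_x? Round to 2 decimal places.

24.31

l_17 = 0.104. Conditional survival from age 17 to x is l_x / l_17.
  x=17: (0.104/0.104) × 21 = 21.0000
  x=18: (0.086/0.104) × 4 = 3.3077
Sum = 21.0000 + 3.3077 = 24.3077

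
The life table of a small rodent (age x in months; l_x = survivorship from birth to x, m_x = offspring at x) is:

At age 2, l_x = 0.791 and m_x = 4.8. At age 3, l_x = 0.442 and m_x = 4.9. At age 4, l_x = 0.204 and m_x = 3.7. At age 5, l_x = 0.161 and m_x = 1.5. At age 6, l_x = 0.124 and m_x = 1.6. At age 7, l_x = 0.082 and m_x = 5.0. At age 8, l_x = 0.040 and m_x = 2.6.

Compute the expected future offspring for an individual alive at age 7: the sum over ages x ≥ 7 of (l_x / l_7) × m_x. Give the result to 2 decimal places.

6.27

l_7 = 0.082. Conditional survival from age 7 to x is l_x / l_7.
  x=7: (0.082/0.082) × 5.0 = 5.0000
  x=8: (0.040/0.082) × 2.6 = 1.2683
Sum = 5.0000 + 1.2683 = 6.2683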